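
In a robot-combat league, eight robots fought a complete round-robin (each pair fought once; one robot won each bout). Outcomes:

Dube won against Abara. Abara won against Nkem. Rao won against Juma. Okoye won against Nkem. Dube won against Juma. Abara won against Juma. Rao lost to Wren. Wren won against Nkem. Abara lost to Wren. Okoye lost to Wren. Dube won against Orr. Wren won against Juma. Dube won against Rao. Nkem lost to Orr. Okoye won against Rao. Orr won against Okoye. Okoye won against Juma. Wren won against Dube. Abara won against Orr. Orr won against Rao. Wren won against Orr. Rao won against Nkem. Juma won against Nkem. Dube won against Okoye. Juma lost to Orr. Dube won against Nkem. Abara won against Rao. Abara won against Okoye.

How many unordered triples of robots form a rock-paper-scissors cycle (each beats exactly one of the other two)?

Win totals: Abara 5, Wren 7, Okoye 3, Dube 6, Rao 2, Orr 4, Juma 1, Nkem 0.
A robot with w wins dominates both others in C(w,2) triples; summing gives 10 + 21 + 3 + 15 + 1 + 6 + 0 + 0 = 56 transitive triples.
Total triples C(8,3) = 56, so cyclic triples = 56 − 56 = 0.

0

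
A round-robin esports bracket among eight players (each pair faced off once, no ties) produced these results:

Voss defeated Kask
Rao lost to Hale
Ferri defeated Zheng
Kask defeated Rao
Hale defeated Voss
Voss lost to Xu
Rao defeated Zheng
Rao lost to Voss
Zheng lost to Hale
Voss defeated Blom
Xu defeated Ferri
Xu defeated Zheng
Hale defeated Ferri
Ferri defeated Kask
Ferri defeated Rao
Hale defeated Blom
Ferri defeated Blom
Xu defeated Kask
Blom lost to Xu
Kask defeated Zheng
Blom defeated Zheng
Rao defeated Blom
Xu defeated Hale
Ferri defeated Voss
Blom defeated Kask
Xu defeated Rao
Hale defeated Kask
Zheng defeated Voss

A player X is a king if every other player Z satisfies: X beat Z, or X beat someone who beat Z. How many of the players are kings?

1

Voss cannot reach Xu, Ferri, Hale in two steps.
Zheng cannot reach Xu, Ferri, Hale in two steps.
Xu reaches everyone (king).
Kask cannot reach Xu, Ferri, Hale in two steps.
Ferri cannot reach Xu, Hale in two steps.
Rao cannot reach Xu, Ferri, Hale in two steps.
Hale cannot reach Xu in two steps.
Blom cannot reach Xu, Ferri, Hale in two steps.
Kings: Xu — 1.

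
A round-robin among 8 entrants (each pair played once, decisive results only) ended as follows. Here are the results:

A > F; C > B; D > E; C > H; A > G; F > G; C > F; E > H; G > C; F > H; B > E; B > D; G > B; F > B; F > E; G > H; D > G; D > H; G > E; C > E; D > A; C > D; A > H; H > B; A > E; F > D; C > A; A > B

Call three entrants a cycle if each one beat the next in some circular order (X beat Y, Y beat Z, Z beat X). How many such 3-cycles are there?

8

Win totals: A 5, B 2, C 6, D 4, E 1, F 5, G 4, H 1.
An entrant with w wins dominates both others in C(w,2) triples; summing gives 10 + 1 + 15 + 6 + 0 + 10 + 6 + 0 = 48 transitive triples.
Total triples C(8,3) = 56, so cyclic triples = 56 − 48 = 8.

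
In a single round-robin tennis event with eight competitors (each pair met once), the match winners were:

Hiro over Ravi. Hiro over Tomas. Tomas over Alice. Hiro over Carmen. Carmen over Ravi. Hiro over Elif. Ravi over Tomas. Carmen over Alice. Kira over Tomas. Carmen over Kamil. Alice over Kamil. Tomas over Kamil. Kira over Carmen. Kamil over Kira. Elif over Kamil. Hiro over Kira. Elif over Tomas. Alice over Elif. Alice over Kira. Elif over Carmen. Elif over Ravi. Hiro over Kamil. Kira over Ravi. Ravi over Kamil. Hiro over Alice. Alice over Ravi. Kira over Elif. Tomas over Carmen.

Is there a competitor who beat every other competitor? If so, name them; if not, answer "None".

Hiro

Hiro has 7 wins out of 7 opponents — a perfect record.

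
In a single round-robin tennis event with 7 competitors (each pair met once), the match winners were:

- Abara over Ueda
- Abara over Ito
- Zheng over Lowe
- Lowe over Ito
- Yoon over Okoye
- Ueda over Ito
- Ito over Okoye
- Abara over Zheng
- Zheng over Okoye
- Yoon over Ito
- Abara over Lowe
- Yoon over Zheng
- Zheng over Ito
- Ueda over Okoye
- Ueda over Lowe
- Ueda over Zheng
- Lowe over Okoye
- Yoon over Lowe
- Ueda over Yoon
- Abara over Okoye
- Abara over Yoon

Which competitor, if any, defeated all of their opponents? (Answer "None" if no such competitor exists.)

Abara has 6 wins out of 6 opponents — a perfect record.

Abara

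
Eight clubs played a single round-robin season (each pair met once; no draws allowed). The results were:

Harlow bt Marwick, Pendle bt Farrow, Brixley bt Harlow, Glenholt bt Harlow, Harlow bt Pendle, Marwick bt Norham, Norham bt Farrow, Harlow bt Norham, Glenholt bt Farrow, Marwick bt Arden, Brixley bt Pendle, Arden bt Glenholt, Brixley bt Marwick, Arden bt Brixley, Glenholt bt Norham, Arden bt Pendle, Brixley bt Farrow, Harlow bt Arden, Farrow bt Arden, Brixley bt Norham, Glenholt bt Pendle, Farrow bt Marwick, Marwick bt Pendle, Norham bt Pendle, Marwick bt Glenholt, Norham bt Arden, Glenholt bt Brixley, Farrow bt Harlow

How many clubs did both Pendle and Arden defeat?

0

Pendle beat: Farrow.
Arden beat: Pendle, Brixley, Glenholt.
No one was beaten by both.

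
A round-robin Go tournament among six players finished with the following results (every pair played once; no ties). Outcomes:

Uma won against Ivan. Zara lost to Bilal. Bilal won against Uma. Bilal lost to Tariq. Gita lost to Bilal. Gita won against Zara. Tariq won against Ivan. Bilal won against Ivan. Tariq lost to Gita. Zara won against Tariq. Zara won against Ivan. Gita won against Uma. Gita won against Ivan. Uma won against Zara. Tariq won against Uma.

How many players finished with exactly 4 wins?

2

Win totals: Zara 2, Gita 4, Ivan 0, Tariq 3, Uma 2, Bilal 4.
Exactly 4: Gita, Bilal — 2 players.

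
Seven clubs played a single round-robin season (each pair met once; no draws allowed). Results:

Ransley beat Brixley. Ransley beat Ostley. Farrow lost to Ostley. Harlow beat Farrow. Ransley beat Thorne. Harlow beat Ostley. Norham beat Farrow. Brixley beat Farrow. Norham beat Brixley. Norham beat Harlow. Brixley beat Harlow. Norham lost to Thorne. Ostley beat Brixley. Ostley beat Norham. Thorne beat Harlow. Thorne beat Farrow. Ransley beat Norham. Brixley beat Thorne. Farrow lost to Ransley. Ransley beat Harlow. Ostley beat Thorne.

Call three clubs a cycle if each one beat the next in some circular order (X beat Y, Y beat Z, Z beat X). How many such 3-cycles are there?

Win totals: Harlow 2, Farrow 0, Thorne 3, Norham 3, Brixley 3, Ostley 4, Ransley 6.
A club with w wins dominates both others in C(w,2) triples; summing gives 1 + 0 + 3 + 3 + 3 + 6 + 15 = 31 transitive triples.
Total triples C(7,3) = 35, so cyclic triples = 35 − 31 = 4.

4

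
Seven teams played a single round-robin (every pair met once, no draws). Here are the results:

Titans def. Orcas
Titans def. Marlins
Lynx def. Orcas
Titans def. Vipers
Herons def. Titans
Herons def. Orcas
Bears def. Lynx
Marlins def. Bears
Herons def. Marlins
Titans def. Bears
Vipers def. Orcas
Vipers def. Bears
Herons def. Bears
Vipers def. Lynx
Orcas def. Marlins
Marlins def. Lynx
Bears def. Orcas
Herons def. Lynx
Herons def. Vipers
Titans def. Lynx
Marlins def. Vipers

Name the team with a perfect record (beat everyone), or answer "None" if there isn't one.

Herons

Herons has 6 wins out of 6 opponents — a perfect record.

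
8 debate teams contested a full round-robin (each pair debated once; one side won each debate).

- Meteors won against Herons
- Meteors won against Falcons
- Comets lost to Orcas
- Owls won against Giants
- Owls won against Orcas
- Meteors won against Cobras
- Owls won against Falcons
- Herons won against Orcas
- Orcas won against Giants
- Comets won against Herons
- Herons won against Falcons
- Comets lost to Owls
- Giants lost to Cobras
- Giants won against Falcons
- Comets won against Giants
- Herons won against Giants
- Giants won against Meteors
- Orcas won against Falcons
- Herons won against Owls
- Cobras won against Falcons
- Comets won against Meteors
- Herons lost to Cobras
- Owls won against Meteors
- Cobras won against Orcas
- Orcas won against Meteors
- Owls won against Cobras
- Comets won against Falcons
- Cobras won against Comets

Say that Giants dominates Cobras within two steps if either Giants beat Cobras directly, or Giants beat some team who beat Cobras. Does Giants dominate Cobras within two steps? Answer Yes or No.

Giants did not beat Cobras directly.
Giants beat Meteors, Falcons. Of those, Meteors beat Cobras.

Yes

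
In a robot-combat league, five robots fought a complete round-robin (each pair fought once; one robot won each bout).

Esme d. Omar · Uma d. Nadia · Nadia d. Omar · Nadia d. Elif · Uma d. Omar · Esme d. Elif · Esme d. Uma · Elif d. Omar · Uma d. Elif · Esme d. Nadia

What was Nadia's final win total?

Nadia's results: beat Omar, Elif; lost to Uma, Esme.
That is 2 wins.

2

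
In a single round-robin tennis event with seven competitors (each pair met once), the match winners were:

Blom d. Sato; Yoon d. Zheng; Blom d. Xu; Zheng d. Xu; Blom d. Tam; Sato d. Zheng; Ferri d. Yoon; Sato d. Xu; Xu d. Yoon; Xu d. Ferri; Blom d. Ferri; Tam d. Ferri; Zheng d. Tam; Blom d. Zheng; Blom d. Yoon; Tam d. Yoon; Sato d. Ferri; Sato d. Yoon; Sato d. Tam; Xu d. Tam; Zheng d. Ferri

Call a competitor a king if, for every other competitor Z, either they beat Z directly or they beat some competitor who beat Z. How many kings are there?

1

Blom reaches everyone (king).
Ferri cannot reach Blom, Sato, Tam, Xu in two steps.
Sato cannot reach Blom in two steps.
Zheng cannot reach Blom, Sato in two steps.
Tam cannot reach Blom, Sato, Xu in two steps.
Xu cannot reach Blom, Sato in two steps.
Yoon cannot reach Blom, Sato in two steps.
Kings: Blom — 1.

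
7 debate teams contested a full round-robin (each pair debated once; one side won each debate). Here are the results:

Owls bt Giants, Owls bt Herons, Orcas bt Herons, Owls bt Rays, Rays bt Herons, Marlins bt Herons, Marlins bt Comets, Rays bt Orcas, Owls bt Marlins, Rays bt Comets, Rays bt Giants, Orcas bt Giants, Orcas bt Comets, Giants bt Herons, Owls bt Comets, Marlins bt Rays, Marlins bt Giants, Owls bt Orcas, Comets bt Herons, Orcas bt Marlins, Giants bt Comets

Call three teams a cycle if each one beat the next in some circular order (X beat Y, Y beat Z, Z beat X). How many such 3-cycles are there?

1

Win totals: Orcas 4, Marlins 4, Owls 6, Giants 2, Comets 1, Rays 4, Herons 0.
A team with w wins dominates both others in C(w,2) triples; summing gives 6 + 6 + 15 + 1 + 0 + 6 + 0 = 34 transitive triples.
Total triples C(7,3) = 35, so cyclic triples = 35 − 34 = 1.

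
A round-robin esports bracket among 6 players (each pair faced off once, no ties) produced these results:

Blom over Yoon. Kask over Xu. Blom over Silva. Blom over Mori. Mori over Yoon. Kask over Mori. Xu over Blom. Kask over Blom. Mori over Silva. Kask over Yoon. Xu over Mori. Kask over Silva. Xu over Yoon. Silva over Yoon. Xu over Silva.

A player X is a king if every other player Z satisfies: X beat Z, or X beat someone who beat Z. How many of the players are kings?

1

Yoon cannot reach Xu, Silva, Kask, Blom, Mori in two steps.
Xu cannot reach Kask in two steps.
Silva cannot reach Xu, Kask, Blom, Mori in two steps.
Kask reaches everyone (king).
Blom cannot reach Xu, Kask in two steps.
Mori cannot reach Xu, Kask, Blom in two steps.
Kings: Kask — 1.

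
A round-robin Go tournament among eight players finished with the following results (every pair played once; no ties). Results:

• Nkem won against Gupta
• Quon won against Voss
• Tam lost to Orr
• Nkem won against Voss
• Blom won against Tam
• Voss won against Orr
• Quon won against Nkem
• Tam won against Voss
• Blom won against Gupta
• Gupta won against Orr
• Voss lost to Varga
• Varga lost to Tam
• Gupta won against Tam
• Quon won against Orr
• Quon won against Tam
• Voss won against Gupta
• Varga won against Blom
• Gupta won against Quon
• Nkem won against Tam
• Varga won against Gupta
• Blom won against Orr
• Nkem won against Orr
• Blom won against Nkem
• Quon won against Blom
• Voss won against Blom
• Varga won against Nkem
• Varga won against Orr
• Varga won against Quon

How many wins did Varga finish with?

6

Varga's results: beat Orr, Nkem, Voss, Blom, Quon, Gupta; lost to Tam.
That is 6 wins.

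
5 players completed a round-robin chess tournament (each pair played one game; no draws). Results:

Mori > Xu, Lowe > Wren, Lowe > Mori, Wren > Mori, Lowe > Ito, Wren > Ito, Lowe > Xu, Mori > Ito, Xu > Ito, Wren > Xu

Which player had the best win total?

Win totals: Lowe 4, Ito 0, Mori 2, Wren 3, Xu 1.
Lowe leads with 4 wins (next highest: 3).

Lowe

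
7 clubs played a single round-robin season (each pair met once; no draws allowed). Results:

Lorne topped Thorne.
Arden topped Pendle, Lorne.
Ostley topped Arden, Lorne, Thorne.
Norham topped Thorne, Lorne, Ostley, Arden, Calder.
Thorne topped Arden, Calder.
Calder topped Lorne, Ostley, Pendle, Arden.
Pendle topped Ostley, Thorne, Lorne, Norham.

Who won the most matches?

Norham

Win totals: Thorne 2, Pendle 4, Norham 5, Ostley 3, Lorne 1, Arden 2, Calder 4.
Norham leads with 5 wins (next highest: 4).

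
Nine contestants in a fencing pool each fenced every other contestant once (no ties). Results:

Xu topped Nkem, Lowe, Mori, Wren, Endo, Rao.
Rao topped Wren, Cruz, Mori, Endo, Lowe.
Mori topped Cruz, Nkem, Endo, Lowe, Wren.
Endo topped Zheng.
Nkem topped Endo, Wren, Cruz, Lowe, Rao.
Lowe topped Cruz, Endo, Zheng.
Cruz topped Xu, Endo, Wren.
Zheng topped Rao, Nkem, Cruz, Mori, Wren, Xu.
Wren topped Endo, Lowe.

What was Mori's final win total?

5

Mori's results: beat Cruz, Wren, Endo, Lowe, Nkem; lost to Rao, Xu, Zheng.
That is 5 wins.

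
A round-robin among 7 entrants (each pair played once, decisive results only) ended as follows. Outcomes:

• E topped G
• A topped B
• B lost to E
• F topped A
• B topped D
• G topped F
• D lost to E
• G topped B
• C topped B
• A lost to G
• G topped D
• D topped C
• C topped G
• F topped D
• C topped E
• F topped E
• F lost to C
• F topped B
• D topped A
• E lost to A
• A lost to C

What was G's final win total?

4

G's results: beat A, B, D, F; lost to C, E.
That is 4 wins.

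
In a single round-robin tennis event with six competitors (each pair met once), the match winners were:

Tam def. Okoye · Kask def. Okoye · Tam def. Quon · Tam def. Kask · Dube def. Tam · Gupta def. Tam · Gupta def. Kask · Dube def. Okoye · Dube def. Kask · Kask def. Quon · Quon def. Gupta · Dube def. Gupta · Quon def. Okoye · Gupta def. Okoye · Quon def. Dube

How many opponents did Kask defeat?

2

Kask's results: beat Quon, Okoye; lost to Tam, Gupta, Dube.
That is 2 wins.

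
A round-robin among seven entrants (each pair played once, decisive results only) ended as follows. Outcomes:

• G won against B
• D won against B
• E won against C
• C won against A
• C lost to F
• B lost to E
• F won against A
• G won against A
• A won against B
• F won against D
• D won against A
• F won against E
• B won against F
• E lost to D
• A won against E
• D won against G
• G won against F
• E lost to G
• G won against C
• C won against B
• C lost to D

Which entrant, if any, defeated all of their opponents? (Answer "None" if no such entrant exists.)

Highest win total is G with 5 (out of 6 possible).
G lost to D, so no entrant went undefeated.

None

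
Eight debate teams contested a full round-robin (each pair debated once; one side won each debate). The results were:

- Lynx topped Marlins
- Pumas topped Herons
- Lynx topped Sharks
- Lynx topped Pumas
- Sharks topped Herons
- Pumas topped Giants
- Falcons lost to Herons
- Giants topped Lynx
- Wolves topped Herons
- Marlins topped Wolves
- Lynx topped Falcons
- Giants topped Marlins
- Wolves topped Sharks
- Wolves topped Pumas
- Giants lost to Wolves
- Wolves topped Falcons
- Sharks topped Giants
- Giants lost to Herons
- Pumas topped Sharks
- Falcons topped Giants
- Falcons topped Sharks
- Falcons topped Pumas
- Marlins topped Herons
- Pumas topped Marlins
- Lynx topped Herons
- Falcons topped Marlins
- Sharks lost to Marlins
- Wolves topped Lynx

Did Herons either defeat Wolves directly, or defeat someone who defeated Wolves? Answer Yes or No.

Herons did not beat Wolves directly.
Herons beat Giants, Falcons, but each of them lost to Wolves. No two-step path.

No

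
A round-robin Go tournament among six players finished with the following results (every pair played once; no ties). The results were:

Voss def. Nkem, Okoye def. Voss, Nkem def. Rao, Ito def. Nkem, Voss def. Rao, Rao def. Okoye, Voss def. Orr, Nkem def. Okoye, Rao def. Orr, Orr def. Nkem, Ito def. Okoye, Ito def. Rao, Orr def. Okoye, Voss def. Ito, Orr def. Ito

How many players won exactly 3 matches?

Win totals: Okoye 1, Orr 3, Ito 3, Nkem 2, Voss 4, Rao 2.
Exactly 3: Orr, Ito — 2 players.

2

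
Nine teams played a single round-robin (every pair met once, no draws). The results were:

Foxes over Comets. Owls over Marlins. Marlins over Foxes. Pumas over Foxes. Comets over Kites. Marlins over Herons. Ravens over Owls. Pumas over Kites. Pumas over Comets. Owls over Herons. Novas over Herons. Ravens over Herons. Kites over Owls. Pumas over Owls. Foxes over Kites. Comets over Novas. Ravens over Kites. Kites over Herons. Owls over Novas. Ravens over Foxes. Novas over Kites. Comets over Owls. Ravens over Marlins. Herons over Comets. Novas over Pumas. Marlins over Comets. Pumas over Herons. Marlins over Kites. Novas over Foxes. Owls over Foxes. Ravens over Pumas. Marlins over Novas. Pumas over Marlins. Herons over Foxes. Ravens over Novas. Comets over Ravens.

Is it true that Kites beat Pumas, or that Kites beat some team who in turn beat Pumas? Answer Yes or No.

Kites did not beat Pumas directly.
Kites beat Herons, Owls, but each of them lost to Pumas. No two-step path.

No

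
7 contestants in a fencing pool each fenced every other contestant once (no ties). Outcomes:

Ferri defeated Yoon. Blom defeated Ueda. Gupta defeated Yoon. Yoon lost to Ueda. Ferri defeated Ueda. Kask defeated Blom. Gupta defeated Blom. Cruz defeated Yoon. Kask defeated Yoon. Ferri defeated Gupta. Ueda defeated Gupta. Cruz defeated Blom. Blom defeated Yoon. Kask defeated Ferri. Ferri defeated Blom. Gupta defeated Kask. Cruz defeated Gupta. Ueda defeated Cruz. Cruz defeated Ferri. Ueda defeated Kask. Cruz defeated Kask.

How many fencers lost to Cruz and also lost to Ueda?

Cruz beat: Yoon, Ferri, Kask, Gupta, Blom.
Ueda beat: Yoon, Cruz, Kask, Gupta.
Both beat: Yoon, Kask, Gupta — 3.

3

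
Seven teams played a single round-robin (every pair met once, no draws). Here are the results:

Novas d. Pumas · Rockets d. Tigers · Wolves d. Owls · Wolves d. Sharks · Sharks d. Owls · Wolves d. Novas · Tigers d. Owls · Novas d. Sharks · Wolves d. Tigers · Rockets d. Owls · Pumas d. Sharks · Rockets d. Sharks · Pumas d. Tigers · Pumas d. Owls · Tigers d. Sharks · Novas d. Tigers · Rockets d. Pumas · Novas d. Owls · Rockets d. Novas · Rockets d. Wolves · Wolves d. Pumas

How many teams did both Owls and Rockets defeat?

Owls beat: no one.
Rockets beat: Wolves, Sharks, Tigers, Pumas, Owls, Novas.
No one was beaten by both.

0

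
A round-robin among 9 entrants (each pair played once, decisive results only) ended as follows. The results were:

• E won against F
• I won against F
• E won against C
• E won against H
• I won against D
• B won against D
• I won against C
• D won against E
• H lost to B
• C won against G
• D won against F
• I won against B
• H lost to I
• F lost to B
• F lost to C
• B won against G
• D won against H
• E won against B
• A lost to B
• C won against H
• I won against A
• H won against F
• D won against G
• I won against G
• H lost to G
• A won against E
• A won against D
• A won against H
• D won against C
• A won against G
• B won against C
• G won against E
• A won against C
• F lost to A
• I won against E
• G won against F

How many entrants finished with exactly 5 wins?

1

Win totals: A 6, B 6, C 3, D 5, E 4, F 0, G 3, H 1, I 8.
Exactly 5: D — 1 entrant.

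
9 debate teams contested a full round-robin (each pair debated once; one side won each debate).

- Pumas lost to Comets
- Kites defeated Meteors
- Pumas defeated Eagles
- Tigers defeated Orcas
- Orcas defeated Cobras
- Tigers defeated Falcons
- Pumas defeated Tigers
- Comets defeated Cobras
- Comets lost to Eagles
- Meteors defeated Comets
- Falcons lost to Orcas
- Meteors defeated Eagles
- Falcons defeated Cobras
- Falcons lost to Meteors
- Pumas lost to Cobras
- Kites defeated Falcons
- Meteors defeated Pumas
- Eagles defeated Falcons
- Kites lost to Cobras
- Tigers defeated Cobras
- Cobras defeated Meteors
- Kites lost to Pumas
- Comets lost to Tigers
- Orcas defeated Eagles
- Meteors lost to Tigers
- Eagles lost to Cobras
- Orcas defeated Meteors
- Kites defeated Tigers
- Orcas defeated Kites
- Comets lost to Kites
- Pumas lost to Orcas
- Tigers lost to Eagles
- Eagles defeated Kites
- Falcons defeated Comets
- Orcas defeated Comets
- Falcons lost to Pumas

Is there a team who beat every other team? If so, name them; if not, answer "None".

Highest win total is Orcas with 7 (out of 8 possible).
Orcas lost to Tigers, so no team went undefeated.

None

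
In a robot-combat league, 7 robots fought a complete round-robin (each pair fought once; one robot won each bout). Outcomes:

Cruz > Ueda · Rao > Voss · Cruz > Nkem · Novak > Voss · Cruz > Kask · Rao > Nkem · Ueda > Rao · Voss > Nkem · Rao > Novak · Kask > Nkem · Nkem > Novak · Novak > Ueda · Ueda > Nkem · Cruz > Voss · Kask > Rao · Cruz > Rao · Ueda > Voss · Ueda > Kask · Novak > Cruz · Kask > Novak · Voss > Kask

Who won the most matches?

Win totals: Novak 3, Kask 3, Cruz 5, Voss 2, Nkem 1, Ueda 4, Rao 3.
Cruz leads with 5 wins (next highest: 4).

Cruz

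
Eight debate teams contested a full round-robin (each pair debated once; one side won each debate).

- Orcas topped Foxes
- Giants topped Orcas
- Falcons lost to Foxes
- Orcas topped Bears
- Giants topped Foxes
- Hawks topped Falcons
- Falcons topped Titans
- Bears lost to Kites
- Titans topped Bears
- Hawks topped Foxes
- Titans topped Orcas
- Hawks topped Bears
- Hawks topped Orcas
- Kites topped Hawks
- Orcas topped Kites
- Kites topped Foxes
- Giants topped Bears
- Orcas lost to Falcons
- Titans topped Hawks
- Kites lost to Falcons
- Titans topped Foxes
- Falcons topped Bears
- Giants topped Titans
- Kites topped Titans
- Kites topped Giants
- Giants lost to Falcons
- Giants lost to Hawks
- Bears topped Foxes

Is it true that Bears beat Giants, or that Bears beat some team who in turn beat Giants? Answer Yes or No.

Bears did not beat Giants directly.
Bears beat Foxes, but each of them lost to Giants. No two-step path.

No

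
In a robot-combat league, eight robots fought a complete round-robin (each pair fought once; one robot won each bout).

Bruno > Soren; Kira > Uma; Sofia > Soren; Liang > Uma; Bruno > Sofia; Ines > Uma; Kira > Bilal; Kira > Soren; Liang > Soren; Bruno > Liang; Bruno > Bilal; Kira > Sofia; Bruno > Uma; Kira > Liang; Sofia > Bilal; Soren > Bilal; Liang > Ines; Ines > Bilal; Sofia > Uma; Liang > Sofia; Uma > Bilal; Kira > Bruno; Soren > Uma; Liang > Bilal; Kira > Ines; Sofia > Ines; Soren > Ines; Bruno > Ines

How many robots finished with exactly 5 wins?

1

Win totals: Kira 7, Sofia 4, Uma 1, Liang 5, Ines 2, Bilal 0, Bruno 6, Soren 3.
Exactly 5: Liang — 1 robot.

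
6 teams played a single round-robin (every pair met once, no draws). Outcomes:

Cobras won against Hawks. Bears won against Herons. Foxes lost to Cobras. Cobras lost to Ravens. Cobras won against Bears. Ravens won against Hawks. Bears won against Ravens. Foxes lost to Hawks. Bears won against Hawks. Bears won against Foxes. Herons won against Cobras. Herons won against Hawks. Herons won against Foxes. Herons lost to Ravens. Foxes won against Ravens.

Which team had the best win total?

Win totals: Hawks 1, Cobras 3, Bears 4, Herons 3, Ravens 3, Foxes 1.
Bears leads with 4 wins (next highest: 3).

Bears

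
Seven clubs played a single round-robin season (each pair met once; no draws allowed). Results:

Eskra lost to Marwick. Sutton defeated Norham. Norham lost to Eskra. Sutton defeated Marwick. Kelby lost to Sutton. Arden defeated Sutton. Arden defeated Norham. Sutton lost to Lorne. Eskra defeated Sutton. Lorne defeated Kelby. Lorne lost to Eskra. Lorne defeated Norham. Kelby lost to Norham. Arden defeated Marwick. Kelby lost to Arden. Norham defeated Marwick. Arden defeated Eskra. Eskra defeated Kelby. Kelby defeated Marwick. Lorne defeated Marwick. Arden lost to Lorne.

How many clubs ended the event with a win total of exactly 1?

2

Win totals: Lorne 5, Eskra 4, Kelby 1, Arden 5, Sutton 3, Marwick 1, Norham 2.
Exactly 1: Kelby, Marwick — 2 clubs.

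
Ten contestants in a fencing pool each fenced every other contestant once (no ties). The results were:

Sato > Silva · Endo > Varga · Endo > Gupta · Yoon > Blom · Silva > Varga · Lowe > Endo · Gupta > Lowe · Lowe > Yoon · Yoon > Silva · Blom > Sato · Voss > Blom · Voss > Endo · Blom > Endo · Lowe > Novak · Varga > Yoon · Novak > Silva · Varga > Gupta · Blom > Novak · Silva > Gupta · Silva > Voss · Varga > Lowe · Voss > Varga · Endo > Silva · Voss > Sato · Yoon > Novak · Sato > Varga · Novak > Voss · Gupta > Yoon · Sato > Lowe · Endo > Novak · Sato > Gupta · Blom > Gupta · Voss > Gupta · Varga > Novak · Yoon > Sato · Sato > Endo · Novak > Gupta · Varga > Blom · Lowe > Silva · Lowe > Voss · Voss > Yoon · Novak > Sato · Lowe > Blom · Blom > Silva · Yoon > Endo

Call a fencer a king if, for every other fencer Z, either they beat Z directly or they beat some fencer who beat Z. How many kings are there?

9

Yoon reaches everyone (king).
Lowe reaches everyone (king).
Endo reaches everyone (king).
Blom reaches everyone (king).
Voss reaches everyone (king).
Varga reaches everyone (king).
Sato reaches everyone (king).
Novak reaches everyone (king).
Silva reaches everyone (king).
Gupta cannot reach Varga in two steps.
Kings: Yoon, Lowe, Endo, Blom, Voss, Varga, Sato, Novak, Silva — 9.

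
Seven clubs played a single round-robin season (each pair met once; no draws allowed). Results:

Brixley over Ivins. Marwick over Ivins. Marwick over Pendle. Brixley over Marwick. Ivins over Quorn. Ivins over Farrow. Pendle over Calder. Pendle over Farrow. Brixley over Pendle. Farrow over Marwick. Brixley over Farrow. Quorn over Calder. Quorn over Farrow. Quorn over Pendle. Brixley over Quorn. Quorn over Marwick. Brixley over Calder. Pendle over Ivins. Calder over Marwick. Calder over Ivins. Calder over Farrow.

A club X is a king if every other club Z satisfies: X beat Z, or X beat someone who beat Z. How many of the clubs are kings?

Ivins cannot reach Brixley in two steps.
Calder cannot reach Brixley in two steps.
Brixley reaches everyone (king).
Quorn cannot reach Brixley in two steps.
Farrow cannot reach Calder, Brixley, Quorn in two steps.
Pendle cannot reach Brixley in two steps.
Marwick cannot reach Brixley in two steps.
Kings: Brixley — 1.

1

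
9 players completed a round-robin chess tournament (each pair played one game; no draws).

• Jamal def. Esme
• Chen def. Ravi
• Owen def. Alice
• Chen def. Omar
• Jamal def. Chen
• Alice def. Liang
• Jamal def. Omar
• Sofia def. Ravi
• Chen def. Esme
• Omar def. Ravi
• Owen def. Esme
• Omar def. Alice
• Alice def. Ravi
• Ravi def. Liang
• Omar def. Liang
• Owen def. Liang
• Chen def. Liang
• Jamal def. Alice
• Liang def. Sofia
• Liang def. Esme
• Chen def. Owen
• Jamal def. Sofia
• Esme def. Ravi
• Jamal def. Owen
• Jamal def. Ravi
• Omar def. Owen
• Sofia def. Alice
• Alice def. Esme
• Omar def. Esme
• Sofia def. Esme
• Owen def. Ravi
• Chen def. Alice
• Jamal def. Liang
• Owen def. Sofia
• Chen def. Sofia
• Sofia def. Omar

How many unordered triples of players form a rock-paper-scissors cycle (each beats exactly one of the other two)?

5

Win totals: Liang 2, Owen 5, Ravi 1, Sofia 4, Omar 5, Esme 1, Jamal 8, Alice 3, Chen 7.
A player with w wins dominates both others in C(w,2) triples; summing gives 1 + 10 + 0 + 6 + 10 + 0 + 28 + 3 + 21 = 79 transitive triples.
Total triples C(9,3) = 84, so cyclic triples = 84 − 79 = 5.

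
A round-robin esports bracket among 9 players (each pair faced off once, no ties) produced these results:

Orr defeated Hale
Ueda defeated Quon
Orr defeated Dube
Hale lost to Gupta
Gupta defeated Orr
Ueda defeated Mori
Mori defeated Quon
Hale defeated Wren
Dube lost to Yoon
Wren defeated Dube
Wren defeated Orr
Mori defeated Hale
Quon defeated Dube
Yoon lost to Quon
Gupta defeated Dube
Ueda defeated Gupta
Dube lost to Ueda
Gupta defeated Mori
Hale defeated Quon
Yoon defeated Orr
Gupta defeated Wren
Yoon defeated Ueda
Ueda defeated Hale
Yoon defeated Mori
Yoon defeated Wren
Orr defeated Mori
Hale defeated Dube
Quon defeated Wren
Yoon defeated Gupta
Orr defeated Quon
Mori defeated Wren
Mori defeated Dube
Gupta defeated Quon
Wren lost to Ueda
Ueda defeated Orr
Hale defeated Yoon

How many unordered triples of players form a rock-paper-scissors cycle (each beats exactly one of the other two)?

Win totals: Quon 3, Gupta 6, Mori 4, Hale 4, Yoon 6, Ueda 7, Orr 4, Dube 0, Wren 2.
A player with w wins dominates both others in C(w,2) triples; summing gives 3 + 15 + 6 + 6 + 15 + 21 + 6 + 0 + 1 = 73 transitive triples.
Total triples C(9,3) = 84, so cyclic triples = 84 − 73 = 11.

11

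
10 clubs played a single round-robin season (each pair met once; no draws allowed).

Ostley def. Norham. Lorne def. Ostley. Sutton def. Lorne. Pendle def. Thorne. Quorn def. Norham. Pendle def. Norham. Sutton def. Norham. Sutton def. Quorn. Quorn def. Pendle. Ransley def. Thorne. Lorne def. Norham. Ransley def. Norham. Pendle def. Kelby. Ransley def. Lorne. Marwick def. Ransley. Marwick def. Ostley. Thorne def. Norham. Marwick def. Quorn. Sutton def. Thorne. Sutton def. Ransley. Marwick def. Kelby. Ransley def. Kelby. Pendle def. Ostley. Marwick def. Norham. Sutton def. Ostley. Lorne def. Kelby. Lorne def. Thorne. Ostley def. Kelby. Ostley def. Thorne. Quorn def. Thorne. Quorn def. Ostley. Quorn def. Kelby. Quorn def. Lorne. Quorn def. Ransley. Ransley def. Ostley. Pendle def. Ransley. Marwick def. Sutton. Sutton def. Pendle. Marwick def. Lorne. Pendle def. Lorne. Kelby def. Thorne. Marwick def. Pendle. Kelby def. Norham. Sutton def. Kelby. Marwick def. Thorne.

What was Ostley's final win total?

Ostley's results: beat Norham, Kelby, Thorne; lost to Ransley, Marwick, Lorne, Pendle, Quorn, Sutton.
That is 3 wins.

3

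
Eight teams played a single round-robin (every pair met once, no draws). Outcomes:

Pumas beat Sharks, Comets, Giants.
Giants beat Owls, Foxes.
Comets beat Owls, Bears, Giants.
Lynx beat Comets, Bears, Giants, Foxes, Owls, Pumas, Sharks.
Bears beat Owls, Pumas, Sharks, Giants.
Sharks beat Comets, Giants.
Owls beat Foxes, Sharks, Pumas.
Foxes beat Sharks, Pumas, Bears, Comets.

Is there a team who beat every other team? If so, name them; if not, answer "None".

Lynx

Lynx has 7 wins out of 7 opponents — a perfect record.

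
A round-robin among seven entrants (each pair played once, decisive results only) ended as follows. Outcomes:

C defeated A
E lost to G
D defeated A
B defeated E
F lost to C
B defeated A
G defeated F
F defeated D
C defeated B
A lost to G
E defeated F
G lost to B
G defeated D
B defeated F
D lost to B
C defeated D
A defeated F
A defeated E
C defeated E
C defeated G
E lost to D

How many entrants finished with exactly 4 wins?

Win totals: A 2, B 5, C 6, D 2, E 1, F 1, G 4.
Exactly 4: G — 1 entrant.

1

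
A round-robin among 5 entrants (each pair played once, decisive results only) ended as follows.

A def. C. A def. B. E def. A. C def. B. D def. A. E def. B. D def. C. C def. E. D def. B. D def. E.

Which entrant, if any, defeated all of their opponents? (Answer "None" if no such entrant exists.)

D has 4 wins out of 4 opponents — a perfect record.

D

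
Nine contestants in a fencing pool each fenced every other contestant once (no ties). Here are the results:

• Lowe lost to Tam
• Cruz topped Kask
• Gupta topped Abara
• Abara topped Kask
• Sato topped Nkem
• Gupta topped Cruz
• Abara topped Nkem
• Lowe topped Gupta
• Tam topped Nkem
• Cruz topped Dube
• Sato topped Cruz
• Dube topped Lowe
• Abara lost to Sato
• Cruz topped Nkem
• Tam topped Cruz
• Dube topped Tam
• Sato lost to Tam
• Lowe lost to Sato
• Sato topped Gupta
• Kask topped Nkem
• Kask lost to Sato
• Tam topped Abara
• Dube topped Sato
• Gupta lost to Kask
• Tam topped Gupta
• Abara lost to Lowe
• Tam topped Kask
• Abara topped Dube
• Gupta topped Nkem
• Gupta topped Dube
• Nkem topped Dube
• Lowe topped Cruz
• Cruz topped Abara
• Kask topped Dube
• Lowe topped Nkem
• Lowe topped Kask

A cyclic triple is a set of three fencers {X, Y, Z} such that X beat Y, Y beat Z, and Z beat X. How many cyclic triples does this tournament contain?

Win totals: Tam 7, Kask 3, Dube 3, Nkem 1, Gupta 4, Abara 3, Cruz 4, Sato 6, Lowe 5.
A fencer with w wins dominates both others in C(w,2) triples; summing gives 21 + 3 + 3 + 0 + 6 + 3 + 6 + 15 + 10 = 67 transitive triples.
Total triples C(9,3) = 84, so cyclic triples = 84 − 67 = 17.

17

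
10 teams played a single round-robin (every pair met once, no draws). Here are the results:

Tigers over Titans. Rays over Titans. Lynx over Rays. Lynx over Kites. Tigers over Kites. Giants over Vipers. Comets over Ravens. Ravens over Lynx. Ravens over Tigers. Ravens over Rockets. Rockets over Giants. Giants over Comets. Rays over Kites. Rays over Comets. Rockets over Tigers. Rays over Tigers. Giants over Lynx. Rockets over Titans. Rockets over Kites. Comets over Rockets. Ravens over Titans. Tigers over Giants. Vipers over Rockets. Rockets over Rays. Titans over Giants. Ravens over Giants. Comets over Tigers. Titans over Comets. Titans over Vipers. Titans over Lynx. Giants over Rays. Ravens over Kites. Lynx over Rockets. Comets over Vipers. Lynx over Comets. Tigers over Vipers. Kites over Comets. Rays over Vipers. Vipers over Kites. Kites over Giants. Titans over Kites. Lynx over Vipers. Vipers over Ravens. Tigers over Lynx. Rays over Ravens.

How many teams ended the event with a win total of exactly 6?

Win totals: Vipers 3, Rockets 5, Tigers 5, Comets 4, Ravens 6, Giants 4, Rays 6, Titans 5, Lynx 5, Kites 2.
Exactly 6: Ravens, Rays — 2 teams.

2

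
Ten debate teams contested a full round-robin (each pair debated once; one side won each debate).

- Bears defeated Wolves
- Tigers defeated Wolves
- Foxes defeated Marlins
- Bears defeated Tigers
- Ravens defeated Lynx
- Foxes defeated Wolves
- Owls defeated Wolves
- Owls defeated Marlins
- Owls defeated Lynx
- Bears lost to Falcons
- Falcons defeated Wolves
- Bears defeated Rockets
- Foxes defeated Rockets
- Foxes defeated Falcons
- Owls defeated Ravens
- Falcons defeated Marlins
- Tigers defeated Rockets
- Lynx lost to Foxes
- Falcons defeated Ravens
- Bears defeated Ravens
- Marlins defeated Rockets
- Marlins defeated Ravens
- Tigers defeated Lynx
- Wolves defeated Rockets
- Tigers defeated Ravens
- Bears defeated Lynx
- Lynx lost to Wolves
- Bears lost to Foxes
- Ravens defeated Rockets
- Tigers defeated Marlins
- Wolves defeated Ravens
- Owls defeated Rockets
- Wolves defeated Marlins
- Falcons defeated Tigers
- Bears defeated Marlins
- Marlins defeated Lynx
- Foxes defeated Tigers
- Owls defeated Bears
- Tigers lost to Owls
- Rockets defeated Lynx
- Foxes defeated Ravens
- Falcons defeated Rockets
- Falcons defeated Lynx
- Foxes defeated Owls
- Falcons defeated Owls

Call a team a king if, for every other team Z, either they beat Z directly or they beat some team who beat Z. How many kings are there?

1

Lynx cannot reach Falcons, Marlins, Rockets, Owls, Tigers, Foxes, Ravens, Bears, Wolves in two steps.
Falcons cannot reach Foxes in two steps.
Marlins cannot reach Falcons, Owls, Tigers, Foxes, Bears, Wolves in two steps.
Rockets cannot reach Falcons, Marlins, Owls, Tigers, Foxes, Ravens, Bears, Wolves in two steps.
Owls cannot reach Falcons, Foxes in two steps.
Tigers cannot reach Falcons, Owls, Foxes, Bears in two steps.
Foxes reaches everyone (king).
Ravens cannot reach Falcons, Marlins, Owls, Tigers, Foxes, Bears, Wolves in two steps.
Bears cannot reach Falcons, Owls, Foxes in two steps.
Wolves cannot reach Falcons, Owls, Tigers, Foxes, Bears in two steps.
Kings: Foxes — 1.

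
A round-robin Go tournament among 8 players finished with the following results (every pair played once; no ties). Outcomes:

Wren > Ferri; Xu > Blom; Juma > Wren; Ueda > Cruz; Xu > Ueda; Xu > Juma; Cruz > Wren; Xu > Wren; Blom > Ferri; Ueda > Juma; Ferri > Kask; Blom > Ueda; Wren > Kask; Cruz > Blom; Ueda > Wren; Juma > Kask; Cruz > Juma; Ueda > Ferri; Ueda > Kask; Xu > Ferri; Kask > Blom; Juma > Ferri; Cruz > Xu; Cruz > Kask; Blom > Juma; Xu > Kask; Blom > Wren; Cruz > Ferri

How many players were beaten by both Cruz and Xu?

5

Cruz beat: Juma, Kask, Wren, Ferri, Xu, Blom.
Xu beat: Ueda, Juma, Kask, Wren, Ferri, Blom.
Both beat: Juma, Kask, Wren, Ferri, Blom — 5.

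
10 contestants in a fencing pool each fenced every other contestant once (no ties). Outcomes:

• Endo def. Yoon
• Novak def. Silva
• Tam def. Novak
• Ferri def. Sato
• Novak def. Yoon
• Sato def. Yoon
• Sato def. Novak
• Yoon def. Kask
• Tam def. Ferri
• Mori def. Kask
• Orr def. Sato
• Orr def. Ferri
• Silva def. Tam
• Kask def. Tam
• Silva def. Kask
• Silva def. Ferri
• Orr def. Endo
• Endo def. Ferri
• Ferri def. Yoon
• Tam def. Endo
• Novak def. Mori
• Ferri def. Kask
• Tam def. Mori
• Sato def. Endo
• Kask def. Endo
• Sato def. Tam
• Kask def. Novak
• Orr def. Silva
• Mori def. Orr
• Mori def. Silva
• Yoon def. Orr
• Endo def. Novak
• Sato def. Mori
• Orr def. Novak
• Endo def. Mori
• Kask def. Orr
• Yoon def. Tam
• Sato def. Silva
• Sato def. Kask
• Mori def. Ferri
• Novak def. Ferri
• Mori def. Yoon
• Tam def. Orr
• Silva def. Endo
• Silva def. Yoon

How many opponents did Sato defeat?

Sato's results: beat Silva, Tam, Kask, Endo, Novak, Yoon, Mori; lost to Orr, Ferri.
That is 7 wins.

7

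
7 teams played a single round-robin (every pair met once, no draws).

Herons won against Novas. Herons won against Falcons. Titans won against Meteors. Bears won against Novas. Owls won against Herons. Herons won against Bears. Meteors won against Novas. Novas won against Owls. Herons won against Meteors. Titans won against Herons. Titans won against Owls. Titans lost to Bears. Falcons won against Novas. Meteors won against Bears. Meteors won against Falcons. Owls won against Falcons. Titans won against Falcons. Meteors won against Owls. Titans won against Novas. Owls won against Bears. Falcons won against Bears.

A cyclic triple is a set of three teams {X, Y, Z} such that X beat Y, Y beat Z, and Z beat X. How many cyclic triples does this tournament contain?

8

Win totals: Bears 2, Meteors 4, Herons 4, Titans 5, Owls 3, Novas 1, Falcons 2.
A team with w wins dominates both others in C(w,2) triples; summing gives 1 + 6 + 6 + 10 + 3 + 0 + 1 = 27 transitive triples.
Total triples C(7,3) = 35, so cyclic triples = 35 − 27 = 8.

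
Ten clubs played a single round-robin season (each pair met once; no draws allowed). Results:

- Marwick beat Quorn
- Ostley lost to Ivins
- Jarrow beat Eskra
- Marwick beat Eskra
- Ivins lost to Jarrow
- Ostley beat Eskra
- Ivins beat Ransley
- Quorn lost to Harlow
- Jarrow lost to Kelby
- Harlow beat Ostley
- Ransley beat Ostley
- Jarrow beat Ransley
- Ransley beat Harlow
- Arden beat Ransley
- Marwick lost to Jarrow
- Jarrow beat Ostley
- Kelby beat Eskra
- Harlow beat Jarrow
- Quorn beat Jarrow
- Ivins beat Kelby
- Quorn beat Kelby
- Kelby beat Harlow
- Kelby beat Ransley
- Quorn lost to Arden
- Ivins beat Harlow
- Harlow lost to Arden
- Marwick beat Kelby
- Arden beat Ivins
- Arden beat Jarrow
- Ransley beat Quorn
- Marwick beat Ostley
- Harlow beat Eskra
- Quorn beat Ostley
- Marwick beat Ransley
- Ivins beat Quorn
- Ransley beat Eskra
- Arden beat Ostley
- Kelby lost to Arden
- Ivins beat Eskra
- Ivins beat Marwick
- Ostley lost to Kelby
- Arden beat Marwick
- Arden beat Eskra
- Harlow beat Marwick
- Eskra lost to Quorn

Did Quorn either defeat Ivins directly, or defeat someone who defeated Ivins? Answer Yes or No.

Yes

Quorn did not beat Ivins directly.
Quorn beat Jarrow, Eskra, Ostley, Kelby. Of those, Jarrow beat Ivins.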